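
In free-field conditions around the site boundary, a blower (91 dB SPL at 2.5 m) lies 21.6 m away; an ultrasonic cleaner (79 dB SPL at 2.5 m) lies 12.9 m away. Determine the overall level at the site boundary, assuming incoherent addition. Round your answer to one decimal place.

Apply inverse-square spreading to bring every level to the receiver, then sum 10^(L/10).
blower: 91 − 20·log₁₀(21.6/2.5) = 91 − 18.73 = 72.27 dB SPL.
ultrasonic cleaner: 79 − 20·log₁₀(12.9/2.5) = 79 − 14.25 = 64.75 dB SPL.
Σ 10^(L/10) = 1.985e+07 → L_total = 10·log₁₀(1.985e+07) = 72.98 dB SPL.

73.0 dB SPL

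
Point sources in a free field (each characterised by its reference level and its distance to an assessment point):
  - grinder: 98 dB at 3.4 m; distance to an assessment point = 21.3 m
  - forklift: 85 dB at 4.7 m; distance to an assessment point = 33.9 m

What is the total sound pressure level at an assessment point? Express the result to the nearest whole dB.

82 dB

Apply inverse-square spreading to bring every level to the receiver, then sum 10^(L/10).
grinder: 98 − 20·log₁₀(21.3/3.4) = 98 − 15.94 = 82.06 dB.
forklift: 85 − 20·log₁₀(33.9/4.7) = 85 − 17.16 = 67.84 dB.
Σ 10^(L/10) = 1.668e+08 → L_total = 10·log₁₀(1.668e+08) = 82.22 dB.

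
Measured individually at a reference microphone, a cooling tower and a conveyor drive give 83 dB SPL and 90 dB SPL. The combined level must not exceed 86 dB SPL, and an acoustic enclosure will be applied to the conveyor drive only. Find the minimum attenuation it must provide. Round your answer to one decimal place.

7.0 dB

The untreated sources together contribute 10^(83/10) = 1.995e+08, i.e. 83.00 dB SPL.
The limit corresponds to 10^(86/10) = 3.981e+08; subtracting the fixed part leaves 1.986e+08 for the conveyor drive, i.e. 82.98 dB SPL.
So the conveyor drive must be reduced from 90 to 82.98 dB SPL: IL = 7.02 dB.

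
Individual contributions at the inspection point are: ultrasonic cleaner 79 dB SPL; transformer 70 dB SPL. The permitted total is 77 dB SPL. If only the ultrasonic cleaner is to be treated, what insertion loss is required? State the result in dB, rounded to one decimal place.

Everything except the ultrasonic cleaner sums to 10^(70/10) = 1.000e+07 in linear terms, 70.00 dB SPL.
To meet 77 dB SPL overall, the treated ultrasonic cleaner may contribute at most 10^(77/10) − 1.000e+07 = 4.012e+07, i.e. 76.03 dB SPL.
So the ultrasonic cleaner must be reduced from 79 to 76.03 dB SPL: IL = 2.97 dB.

3.0 dB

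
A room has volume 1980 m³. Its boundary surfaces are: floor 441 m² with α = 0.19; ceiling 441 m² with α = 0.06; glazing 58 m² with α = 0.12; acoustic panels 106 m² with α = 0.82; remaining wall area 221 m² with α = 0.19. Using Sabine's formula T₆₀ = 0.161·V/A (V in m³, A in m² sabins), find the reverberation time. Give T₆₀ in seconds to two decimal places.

Summing Sᵢαᵢ: 441·0.19 + 441·0.06 + 58·0.12 + 106·0.82 + 221·0.19 = 246.12 m².
T₆₀ = 0.161·V/A = 0.161·1980/246.12 = 1.295 s.

1.30 s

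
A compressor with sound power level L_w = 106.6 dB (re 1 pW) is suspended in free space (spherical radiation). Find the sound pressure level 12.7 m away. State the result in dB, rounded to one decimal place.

73.5 dB

The power spreads over a sphere of area 4π·r², so L_p = L_w − 10·log₁₀(4π·r²).
4π·r² = 2027 m², 10·log₁₀ of that is 33.068 dB.
L_p = 106.6 − 33.068 = 73.53 dB.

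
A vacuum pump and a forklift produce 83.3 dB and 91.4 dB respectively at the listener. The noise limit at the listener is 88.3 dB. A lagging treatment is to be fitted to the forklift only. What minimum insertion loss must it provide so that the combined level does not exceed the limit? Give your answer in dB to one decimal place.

4.8 dB

The untreated sources together contribute 10^(83.3/10) = 2.138e+08, i.e. 83.30 dB.
The limit corresponds to 10^(88.3/10) = 6.761e+08; subtracting the fixed part leaves 4.623e+08 for the forklift, i.e. 86.65 dB.
Required insertion loss = 91.4 − 86.65 = 4.75 dB.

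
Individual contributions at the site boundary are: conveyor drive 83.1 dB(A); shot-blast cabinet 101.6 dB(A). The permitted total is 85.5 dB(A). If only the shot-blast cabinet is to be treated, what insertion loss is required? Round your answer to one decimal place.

Fixed contribution from the other source: Σ 10^(L/10) = 10^(83.1/10) = 2.042e+08 (83.10 dB(A)).
To meet 85.5 dB(A) overall, the treated shot-blast cabinet may contribute at most 10^(85.5/10) − 2.042e+08 = 1.506e+08, i.e. 81.78 dB(A).
Required insertion loss = 101.6 − 81.78 = 19.82 dB.

19.8 dB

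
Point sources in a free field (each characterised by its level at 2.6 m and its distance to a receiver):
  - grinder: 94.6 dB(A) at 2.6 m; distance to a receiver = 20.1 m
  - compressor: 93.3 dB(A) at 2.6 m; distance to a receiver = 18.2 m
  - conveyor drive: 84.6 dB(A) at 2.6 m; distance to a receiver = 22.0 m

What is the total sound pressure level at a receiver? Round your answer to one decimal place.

First find each source's level at the receiver (point-source: −20·log₁₀(r/r_ref)), then combine on an intensity basis.
grinder: 94.6 − 20·log₁₀(20.1/2.6) = 94.6 − 17.76 = 76.84 dB(A).
compressor: 93.3 − 20·log₁₀(18.2/2.6) = 93.3 − 16.90 = 76.40 dB(A).
conveyor drive: 84.6 − 20·log₁₀(22.0/2.6) = 84.6 − 18.55 = 66.05 dB(A).
Σ 10^(L/10) = 9.592e+07 → L_total = 10·log₁₀(9.592e+07) = 79.82 dB(A).

79.8 dB(A)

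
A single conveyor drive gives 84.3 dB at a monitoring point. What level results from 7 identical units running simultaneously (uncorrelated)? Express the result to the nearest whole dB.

With 7 equal, uncorrelated contributions the intensity is 7× that of one unit, giving a rise of 10·log₁₀ 7.
L_total = 84.3 + 10·log₁₀(7) = 84.3 + 8.451 = 92.75 dB.

93 dB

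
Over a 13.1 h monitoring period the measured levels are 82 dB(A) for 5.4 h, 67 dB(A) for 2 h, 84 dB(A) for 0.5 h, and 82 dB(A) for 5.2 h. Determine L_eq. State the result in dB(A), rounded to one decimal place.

The energy average is taken in the linear domain: L_eq = 10·log₁₀[(Σ tᵢ·10^(Lᵢ/10))/T], T = 13.1 h.
Σ tᵢ·10^(Lᵢ/10) = 5.4·10^(82/10) + 2·10^(67/10) + 0.5·10^(84/10) + 5.2·10^(82/10) = 1.816e+09.
L_eq = 10·log₁₀(1.816e+09/13.1) = 81.42 dB(A).

81.4 dB(A)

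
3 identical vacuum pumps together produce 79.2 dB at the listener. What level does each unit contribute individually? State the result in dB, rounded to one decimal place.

Dividing the total intensity by 3 lowers the level by 10·log₁₀ 3 = 4.771 dB: L₁ = 79.2 − 4.771.

74.4 dB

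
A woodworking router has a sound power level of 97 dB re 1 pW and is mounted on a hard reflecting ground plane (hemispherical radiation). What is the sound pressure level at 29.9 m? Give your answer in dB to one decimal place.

Free-field hemispherical radiation: L_p = L_w − 10·log₁₀(2π·r²), r = 29.9 m.
2π·r² = 5617 m², 10·log₁₀ of that is 37.495 dB.
L_p = 97 − 37.495 = 59.50 dB.

59.5 dB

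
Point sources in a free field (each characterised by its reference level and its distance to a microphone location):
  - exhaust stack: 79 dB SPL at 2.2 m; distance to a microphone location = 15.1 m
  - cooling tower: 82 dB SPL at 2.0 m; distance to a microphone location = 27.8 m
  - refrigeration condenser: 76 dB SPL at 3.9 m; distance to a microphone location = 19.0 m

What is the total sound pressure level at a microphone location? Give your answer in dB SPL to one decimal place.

Apply inverse-square spreading to bring every level to the receiver, then sum 10^(L/10).
exhaust stack: 79 − 20·log₁₀(15.1/2.2) = 79 − 16.73 = 62.27 dB SPL.
cooling tower: 82 − 20·log₁₀(27.8/2.0) = 82 − 22.86 = 59.14 dB SPL.
refrigeration condenser: 76 − 20·log₁₀(19.0/3.9) = 76 − 13.75 = 62.25 dB SPL.
Σ 10^(L/10) = 4.184e+06 → L_total = 10·log₁₀(4.184e+06) = 66.22 dB SPL.

66.2 dB SPL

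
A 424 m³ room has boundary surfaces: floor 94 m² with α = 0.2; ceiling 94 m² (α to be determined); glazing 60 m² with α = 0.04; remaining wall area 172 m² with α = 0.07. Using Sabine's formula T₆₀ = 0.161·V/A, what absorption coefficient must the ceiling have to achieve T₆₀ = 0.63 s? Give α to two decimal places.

0.80

A = 0.161·V/T₆₀ = 0.161·424/0.63 = 108.36 m² sabins.
Absorption from the other surfaces = 94·0.2 + 60·0.04 + 172·0.07 = 33.24 m², so the ceiling must supply 75.12 m² over 94 m².
α = 75.12/94 = 0.799.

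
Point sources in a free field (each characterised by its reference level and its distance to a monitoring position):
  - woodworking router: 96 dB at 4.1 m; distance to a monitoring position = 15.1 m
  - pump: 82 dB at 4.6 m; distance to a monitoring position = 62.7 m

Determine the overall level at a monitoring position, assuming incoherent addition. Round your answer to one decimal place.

First find each source's level at the receiver (point-source: −20·log₁₀(r/r_ref)), then combine on an intensity basis.
woodworking router: 96 − 20·log₁₀(15.1/4.1) = 96 − 11.32 = 84.68 dB.
pump: 82 − 20·log₁₀(62.7/4.6) = 82 − 22.69 = 59.31 dB.
Σ 10^(L/10) = 2.944e+08 → L_total = 10·log₁₀(2.944e+08) = 84.69 dB.

84.7 dB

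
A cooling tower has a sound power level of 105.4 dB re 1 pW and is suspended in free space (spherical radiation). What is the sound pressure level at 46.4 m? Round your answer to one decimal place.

61.1 dB

The power spreads over a sphere of area 4π·r², so L_p = L_w − 10·log₁₀(4π·r²).
4π·r² = 2.705e+04 m², 10·log₁₀ of that is 44.322 dB.
L_p = 105.4 − 44.322 = 61.08 dB.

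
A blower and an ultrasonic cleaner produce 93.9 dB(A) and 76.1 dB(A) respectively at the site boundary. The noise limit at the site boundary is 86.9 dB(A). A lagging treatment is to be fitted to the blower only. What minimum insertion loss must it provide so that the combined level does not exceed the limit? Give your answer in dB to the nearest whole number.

7 dB

Fixed contribution from the other source: Σ 10^(L/10) = 10^(76.1/10) = 4.074e+07 (76.10 dB(A)).
The limit corresponds to 10^(86.9/10) = 4.898e+08; subtracting the fixed part leaves 4.490e+08 for the blower, i.e. 86.52 dB(A).
Required insertion loss = 93.9 − 86.52 = 7.38 dB.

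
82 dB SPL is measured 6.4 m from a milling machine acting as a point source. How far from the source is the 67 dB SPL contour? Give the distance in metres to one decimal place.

Point-source spreading drops the level by 20·log₁₀(r₂/r₁); inverting, r₂/r₁ = 10^(ΔL/20).
r₂ = 6.4·10^((82−67)/20) = 6.4·10^(15.0/20) = 35.99 m.

36.0 m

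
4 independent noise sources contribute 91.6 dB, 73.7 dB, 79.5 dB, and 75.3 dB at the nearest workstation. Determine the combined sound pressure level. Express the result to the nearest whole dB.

Incoherent sources combine by intensity addition: L_total = 10·log₁₀(Σ 10^(L_i/10)).
Σ 10^(L/10) = 10^(91.6/10) + 10^(73.7/10) + 10^(79.5/10) + 10^(75.3/10) = 1.592e+09.
L_total = 10·log₁₀(1.592e+09) = 92.02 dB.

92 dB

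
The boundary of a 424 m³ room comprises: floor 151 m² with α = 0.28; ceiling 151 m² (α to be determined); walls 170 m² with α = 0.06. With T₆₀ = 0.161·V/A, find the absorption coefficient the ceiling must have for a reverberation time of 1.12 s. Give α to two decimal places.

Required total absorption A = 0.161·424/1.12 = 60.95 m².
Absorption from the other surfaces = 151·0.28 + 170·0.06 = 52.48 m², so the ceiling must supply 8.47 m² over 151 m².
α = 8.47/151 = 0.056.

0.06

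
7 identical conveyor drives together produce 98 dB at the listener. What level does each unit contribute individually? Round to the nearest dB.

90 dB

7 equal contributions raise the level by 10·log₁₀ 7 = 8.451 dB, so each unit alone gives 98 − 8.451.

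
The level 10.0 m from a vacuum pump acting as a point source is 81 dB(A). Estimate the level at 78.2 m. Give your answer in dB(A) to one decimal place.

63.1 dB(A)

For a point source, L₂ = L₁ − 20·log₁₀(r₂/r₁).
L₂ = 81 − 20·log₁₀(78.2/10.0) = 81 − 17.864 = 63.14 dB(A).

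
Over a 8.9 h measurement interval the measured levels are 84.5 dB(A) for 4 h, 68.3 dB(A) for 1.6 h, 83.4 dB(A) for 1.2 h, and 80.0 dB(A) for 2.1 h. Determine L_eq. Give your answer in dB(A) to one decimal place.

The energy average is taken in the linear domain: L_eq = 10·log₁₀[(Σ tᵢ·10^(Lᵢ/10))/T], T = 8.9 h.
Σ tᵢ·10^(Lᵢ/10) = 4·10^(84.5/10) + 1.6·10^(68.3/10) + 1.2·10^(83.4/10) + 2.1·10^(80.0/10) = 1.611e+09.
L_eq = 10·log₁₀(1.611e+09/8.9) = 82.58 dB(A).

82.6 dB(A)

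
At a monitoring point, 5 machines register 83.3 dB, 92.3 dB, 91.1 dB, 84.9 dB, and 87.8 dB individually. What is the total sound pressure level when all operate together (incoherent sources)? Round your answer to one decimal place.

For uncorrelated sources the intensities add, so convert each level to linear form, sum, and take 10·log₁₀ of the total.
Σ 10^(L/10) = 10^(83.3/10) + 10^(92.3/10) + 10^(91.1/10) + 10^(84.9/10) + 10^(87.8/10) = 4.112e+09.
L_total = 10·log₁₀(4.112e+09) = 96.14 dB.

96.1 dB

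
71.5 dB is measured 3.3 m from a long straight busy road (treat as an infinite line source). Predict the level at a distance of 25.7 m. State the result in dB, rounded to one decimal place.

For a line source, L₂ = L₁ − 10·log₁₀(r₂/r₁).
L₂ = 71.5 − 10·log₁₀(25.7/3.3) = 71.5 − 8.914 = 62.59 dB.

62.6 dB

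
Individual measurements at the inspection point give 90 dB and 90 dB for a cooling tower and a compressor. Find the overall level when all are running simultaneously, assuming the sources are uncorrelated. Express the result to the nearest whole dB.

93 dB

For uncorrelated sources the intensities add, so convert each level to linear form, sum, and take 10·log₁₀ of the total.
Σ 10^(L/10) = 10^(90/10) + 10^(90/10) = 2.000e+09.
L_total = 10·log₁₀(2.000e+09) = 93.01 dB.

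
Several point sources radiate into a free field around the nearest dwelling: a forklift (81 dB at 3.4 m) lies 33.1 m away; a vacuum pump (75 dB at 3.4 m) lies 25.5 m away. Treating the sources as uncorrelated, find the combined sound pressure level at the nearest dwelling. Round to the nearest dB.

63 dB

First find each source's level at the receiver (point-source: −20·log₁₀(r/r_ref)), then combine on an intensity basis.
forklift: 81 − 20·log₁₀(33.1/3.4) = 81 − 19.77 = 61.23 dB.
vacuum pump: 75 − 20·log₁₀(25.5/3.4) = 75 − 17.50 = 57.50 dB.
Σ 10^(L/10) = 1.891e+06 → L_total = 10·log₁₀(1.891e+06) = 62.77 dB.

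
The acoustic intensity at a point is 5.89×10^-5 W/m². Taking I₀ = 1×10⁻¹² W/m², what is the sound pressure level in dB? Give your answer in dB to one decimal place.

I/I₀ = 5.89×10^-5/10⁻¹² = 5.89×10^7, and L = 10·log₁₀(I/I₀).
L = 10·(0.7701 + 7) = 77.70 dB.

77.7 dB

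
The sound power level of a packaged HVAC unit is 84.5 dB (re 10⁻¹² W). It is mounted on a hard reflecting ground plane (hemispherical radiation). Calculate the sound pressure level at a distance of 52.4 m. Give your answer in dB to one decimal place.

42.1 dB

L_p = L_w − 10·log₁₀(2π·r²) with r = 52.4 m.
2π·r² = 1.725e+04 m², 10·log₁₀ of that is 42.368 dB.
L_p = 84.5 − 42.368 = 42.13 dB.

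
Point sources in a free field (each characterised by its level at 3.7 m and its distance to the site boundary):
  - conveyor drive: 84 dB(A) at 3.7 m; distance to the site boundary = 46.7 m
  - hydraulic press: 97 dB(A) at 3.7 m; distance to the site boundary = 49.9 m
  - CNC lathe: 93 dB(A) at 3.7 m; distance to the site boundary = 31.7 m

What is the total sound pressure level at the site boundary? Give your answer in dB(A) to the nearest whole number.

78 dB(A)

Propagate each source to the receiver with L = L_ref − 20·log₁₀(r/r_ref), then add intensities.
conveyor drive: 84 − 20·log₁₀(46.7/3.7) = 84 − 22.02 = 61.98 dB(A).
hydraulic press: 97 − 20·log₁₀(49.9/3.7) = 97 − 22.60 = 74.40 dB(A).
CNC lathe: 93 − 20·log₁₀(31.7/3.7) = 93 − 18.66 = 74.34 dB(A).
Σ 10^(L/10) = 5.631e+07 → L_total = 10·log₁₀(5.631e+07) = 77.51 dB(A).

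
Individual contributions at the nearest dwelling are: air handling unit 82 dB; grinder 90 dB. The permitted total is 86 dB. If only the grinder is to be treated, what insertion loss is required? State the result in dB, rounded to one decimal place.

6.2 dB

The untreated sources together contribute 10^(82/10) = 1.585e+08, i.e. 82.00 dB.
To meet 86 dB overall, the treated grinder may contribute at most 10^(86/10) − 1.585e+08 = 2.396e+08, i.e. 83.80 dB.
Required insertion loss = 90 − 83.80 = 6.20 dB.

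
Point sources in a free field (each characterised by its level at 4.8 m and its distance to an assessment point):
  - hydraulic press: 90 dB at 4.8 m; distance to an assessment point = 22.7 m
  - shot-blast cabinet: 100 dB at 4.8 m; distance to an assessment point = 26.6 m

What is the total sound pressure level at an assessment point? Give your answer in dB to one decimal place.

First find each source's level at the receiver (point-source: −20·log₁₀(r/r_ref)), then combine on an intensity basis.
hydraulic press: 90 − 20·log₁₀(22.7/4.8) = 90 − 13.50 = 76.50 dB.
shot-blast cabinet: 100 − 20·log₁₀(26.6/4.8) = 100 − 14.87 = 85.13 dB.
Σ 10^(L/10) = 3.703e+08 → L_total = 10·log₁₀(3.703e+08) = 85.69 dB.

85.7 dB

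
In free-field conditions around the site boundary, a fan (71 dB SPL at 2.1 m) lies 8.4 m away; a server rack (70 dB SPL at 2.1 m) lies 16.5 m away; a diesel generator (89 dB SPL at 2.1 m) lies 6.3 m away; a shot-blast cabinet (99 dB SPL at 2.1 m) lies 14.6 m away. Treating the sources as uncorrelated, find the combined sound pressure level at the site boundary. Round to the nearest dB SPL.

84 dB SPL

Apply inverse-square spreading to bring every level to the receiver, then sum 10^(L/10).
fan: 71 − 20·log₁₀(8.4/2.1) = 71 − 12.04 = 58.96 dB SPL.
server rack: 70 − 20·log₁₀(16.5/2.1) = 70 − 17.91 = 52.09 dB SPL.
diesel generator: 89 − 20·log₁₀(6.3/2.1) = 89 − 9.54 = 79.46 dB SPL.
shot-blast cabinet: 99 − 20·log₁₀(14.6/2.1) = 99 − 16.84 = 82.16 dB SPL.
Σ 10^(L/10) = 2.535e+08 → L_total = 10·log₁₀(2.535e+08) = 84.04 dB SPL.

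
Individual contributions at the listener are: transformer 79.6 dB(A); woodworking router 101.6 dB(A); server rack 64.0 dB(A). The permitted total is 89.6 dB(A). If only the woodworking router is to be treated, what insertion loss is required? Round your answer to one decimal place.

Everything except the woodworking router sums to 10^(79.6/10) + 10^(64.0/10) = 9.371e+07 in linear terms, 79.72 dB(A).
The limit corresponds to 10^(89.6/10) = 9.120e+08; subtracting the fixed part leaves 8.183e+08 for the woodworking router, i.e. 89.13 dB(A).
So the woodworking router must be reduced from 101.6 to 89.13 dB(A): IL = 12.47 dB.

12.5 dB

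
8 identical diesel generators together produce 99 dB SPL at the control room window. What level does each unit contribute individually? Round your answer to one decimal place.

90.0 dB SPL

8 equal contributions raise the level by 10·log₁₀ 8 = 9.031 dB, so each unit alone gives 99 − 9.031.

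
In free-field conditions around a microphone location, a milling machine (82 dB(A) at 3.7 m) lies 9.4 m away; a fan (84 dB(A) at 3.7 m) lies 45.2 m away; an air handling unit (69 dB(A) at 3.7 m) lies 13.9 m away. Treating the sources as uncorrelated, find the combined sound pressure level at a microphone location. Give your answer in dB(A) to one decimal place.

74.3 dB(A)

First find each source's level at the receiver (point-source: −20·log₁₀(r/r_ref)), then combine on an intensity basis.
milling machine: 82 − 20·log₁₀(9.4/3.7) = 82 − 8.10 = 73.90 dB(A).
fan: 84 − 20·log₁₀(45.2/3.7) = 84 − 21.74 = 62.26 dB(A).
air handling unit: 69 − 20·log₁₀(13.9/3.7) = 69 − 11.50 = 57.50 dB(A).
Σ 10^(L/10) = 2.680e+07 → L_total = 10·log₁₀(2.680e+07) = 74.28 dB(A).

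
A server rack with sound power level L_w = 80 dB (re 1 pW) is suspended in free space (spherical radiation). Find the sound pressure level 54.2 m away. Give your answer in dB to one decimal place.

34.3 dB

L_p = L_w − 10·log₁₀(4π·r²) with r = 54.2 m.
4π·r² = 3.692e+04 m², 10·log₁₀ of that is 45.672 dB.
L_p = 80 − 45.672 = 34.33 dB.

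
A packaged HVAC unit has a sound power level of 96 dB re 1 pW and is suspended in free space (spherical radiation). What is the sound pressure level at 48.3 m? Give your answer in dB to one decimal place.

L_p = L_w − 10·log₁₀(4π·r²) with r = 48.3 m.
4π·r² = 2.932e+04 m², 10·log₁₀ of that is 44.671 dB.
L_p = 96 − 44.671 = 51.33 dB.

51.3 dB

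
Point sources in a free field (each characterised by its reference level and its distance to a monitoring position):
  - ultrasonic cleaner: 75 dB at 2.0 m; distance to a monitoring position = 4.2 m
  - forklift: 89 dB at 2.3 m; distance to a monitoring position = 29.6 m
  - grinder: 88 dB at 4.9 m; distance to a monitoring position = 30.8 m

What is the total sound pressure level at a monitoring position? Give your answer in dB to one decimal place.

Apply inverse-square spreading to bring every level to the receiver, then sum 10^(L/10).
ultrasonic cleaner: 75 − 20·log₁₀(4.2/2.0) = 75 − 6.44 = 68.56 dB.
forklift: 89 − 20·log₁₀(29.6/2.3) = 89 − 22.19 = 66.81 dB.
grinder: 88 − 20·log₁₀(30.8/4.9) = 88 − 15.97 = 72.03 dB.
Σ 10^(L/10) = 2.794e+07 → L_total = 10·log₁₀(2.794e+07) = 74.46 dB.

74.5 dB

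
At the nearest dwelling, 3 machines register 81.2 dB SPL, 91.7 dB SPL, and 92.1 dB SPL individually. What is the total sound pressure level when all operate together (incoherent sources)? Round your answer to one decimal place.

For uncorrelated sources the intensities add, so convert each level to linear form, sum, and take 10·log₁₀ of the total.
Σ 10^(L/10) = 10^(81.2/10) + 10^(91.7/10) + 10^(92.1/10) = 3.233e+09.
L_total = 10·log₁₀(3.233e+09) = 95.10 dB SPL.

95.1 dB SPL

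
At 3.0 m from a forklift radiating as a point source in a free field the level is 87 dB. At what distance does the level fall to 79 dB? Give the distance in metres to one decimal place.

For a point source L₁ − L₂ = 20·log₁₀(r₂/r₁), so r₂ = r₁·10^((L₁−L₂)/20).
r₂ = 3.0·10^((87−79)/20) = 3.0·10^(8.0/20) = 7.54 m.

7.5 m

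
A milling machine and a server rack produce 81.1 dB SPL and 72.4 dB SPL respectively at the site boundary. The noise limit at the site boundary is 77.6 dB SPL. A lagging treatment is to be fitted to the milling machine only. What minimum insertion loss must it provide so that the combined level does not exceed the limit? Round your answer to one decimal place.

Fixed contribution from the other source: Σ 10^(L/10) = 10^(72.4/10) = 1.738e+07 (72.40 dB SPL).
To meet 77.6 dB SPL overall, the treated milling machine may contribute at most 10^(77.6/10) − 1.738e+07 = 4.017e+07, i.e. 76.04 dB SPL.
So the milling machine must be reduced from 81.1 to 76.04 dB SPL: IL = 5.06 dB.

5.1 dB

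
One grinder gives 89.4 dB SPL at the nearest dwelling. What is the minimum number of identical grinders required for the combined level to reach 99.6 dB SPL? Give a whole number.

N identical sources give L₁ + 10·log₁₀ N, so require 10·log₁₀ N ≥ 99.6 − 89.4 = 10.2 dB.
N ≥ 10^(10.2/10) = 10.471, so N = 11.

11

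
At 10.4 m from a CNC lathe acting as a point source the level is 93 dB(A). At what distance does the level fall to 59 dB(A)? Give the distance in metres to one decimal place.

The 34.0 dB drop corresponds to a distance ratio of 10^(34.0/20) for a point source.
r₂ = 10.4·10^((93−59)/20) = 10.4·10^(34.0/20) = 521.23 m.

521.2 m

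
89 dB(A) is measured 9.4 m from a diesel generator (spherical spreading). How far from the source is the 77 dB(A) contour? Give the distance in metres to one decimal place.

37.4 m

For a point source L₁ − L₂ = 20·log₁₀(r₂/r₁), so r₂ = r₁·10^((L₁−L₂)/20).
r₂ = 9.4·10^((89−77)/20) = 9.4·10^(12.0/20) = 37.42 m.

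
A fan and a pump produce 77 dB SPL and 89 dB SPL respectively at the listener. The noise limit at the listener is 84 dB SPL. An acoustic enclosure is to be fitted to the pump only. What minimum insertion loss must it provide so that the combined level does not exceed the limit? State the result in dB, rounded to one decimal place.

6.0 dB

Everything except the pump sums to 10^(77/10) = 5.012e+07 in linear terms, 77.00 dB SPL.
The limit corresponds to 10^(84/10) = 2.512e+08; subtracting the fixed part leaves 2.011e+08 for the pump, i.e. 83.03 dB SPL.
So the pump must be reduced from 89 to 83.03 dB SPL: IL = 5.97 dB.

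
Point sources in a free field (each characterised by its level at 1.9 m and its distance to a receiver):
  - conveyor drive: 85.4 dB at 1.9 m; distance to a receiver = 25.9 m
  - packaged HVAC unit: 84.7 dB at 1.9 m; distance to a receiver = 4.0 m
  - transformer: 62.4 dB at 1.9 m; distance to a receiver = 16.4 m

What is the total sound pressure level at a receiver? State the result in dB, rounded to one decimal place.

78.4 dB

First find each source's level at the receiver (point-source: −20·log₁₀(r/r_ref)), then combine on an intensity basis.
conveyor drive: 85.4 − 20·log₁₀(25.9/1.9) = 85.4 − 22.69 = 62.71 dB.
packaged HVAC unit: 84.7 − 20·log₁₀(4.0/1.9) = 84.7 − 6.47 = 78.23 dB.
transformer: 62.4 − 20·log₁₀(16.4/1.9) = 62.4 − 18.72 = 43.68 dB.
Σ 10^(L/10) = 6.848e+07 → L_total = 10·log₁₀(6.848e+07) = 78.36 dB.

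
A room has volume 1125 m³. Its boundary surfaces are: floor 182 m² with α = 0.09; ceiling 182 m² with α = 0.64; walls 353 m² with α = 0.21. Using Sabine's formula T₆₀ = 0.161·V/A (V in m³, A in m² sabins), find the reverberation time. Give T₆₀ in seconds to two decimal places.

Summing Sᵢαᵢ: 182·0.09 + 182·0.64 + 353·0.21 = 206.99 m².
T₆₀ = 0.161·V/A = 0.161·1125/206.99 = 0.875 s.

0.88 s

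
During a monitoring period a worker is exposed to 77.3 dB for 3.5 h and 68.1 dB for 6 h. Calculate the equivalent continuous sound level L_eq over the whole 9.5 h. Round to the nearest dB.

L_eq = 10·log₁₀[(1/T)·Σ tᵢ·10^(Lᵢ/10)] with T = 9.5 h.
Σ tᵢ·10^(Lᵢ/10) = 3.5·10^(77.3/10) + 6·10^(68.1/10) = 2.267e+08.
L_eq = 10·log₁₀(2.267e+08/9.5) = 73.78 dB.

74 dB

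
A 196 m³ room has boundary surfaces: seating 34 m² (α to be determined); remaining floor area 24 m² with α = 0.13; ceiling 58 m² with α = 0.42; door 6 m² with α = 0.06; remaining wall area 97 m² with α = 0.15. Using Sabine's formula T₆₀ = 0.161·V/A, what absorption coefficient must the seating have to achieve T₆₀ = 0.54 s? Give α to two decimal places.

0.47

A = 0.161·V/T₆₀ = 0.161·196/0.54 = 58.44 m² sabins.
Absorption from the other surfaces = 24·0.13 + 58·0.42 + 6·0.06 + 97·0.15 = 42.39 m², so the seating must supply 16.05 m² over 34 m².
α = 16.05/34 = 0.472.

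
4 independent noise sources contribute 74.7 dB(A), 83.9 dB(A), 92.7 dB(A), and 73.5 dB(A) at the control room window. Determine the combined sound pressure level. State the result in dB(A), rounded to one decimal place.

93.3 dB(A)

For uncorrelated sources the intensities add, so convert each level to linear form, sum, and take 10·log₁₀ of the total.
Σ 10^(L/10) = 10^(74.7/10) + 10^(83.9/10) + 10^(92.7/10) + 10^(73.5/10) = 2.159e+09.
L_total = 10·log₁₀(2.159e+09) = 93.34 dB(A).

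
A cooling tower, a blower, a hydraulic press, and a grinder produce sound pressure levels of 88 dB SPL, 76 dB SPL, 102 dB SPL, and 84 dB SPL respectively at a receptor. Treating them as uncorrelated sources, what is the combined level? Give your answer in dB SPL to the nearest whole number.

For uncorrelated sources the intensities add, so convert each level to linear form, sum, and take 10·log₁₀ of the total.
Σ 10^(L/10) = 10^(88/10) + 10^(76/10) + 10^(102/10) + 10^(84/10) = 1.677e+10.
L_total = 10·log₁₀(1.677e+10) = 102.25 dB SPL.

102 dB SPL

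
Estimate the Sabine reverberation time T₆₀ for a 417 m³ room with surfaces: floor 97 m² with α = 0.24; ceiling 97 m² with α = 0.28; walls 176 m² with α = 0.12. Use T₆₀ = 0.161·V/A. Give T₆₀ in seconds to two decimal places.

0.94 s

A = Σ Sᵢαᵢ = 97·0.24 + 97·0.28 + 176·0.12 = 71.56 m².
T₆₀ = 0.161 × 417 / 71.56 = 0.938 s.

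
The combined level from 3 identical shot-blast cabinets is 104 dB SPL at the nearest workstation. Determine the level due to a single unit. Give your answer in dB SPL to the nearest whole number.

99 dB SPL

For N identical incoherent sources L_total = L₁ + 10·log₁₀ N, so L₁ = 104 − 10·log₁₀(3) = 104 − 4.771.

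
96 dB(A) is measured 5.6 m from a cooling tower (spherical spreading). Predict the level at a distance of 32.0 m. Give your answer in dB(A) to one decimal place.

80.9 dB(A)

Spherical spreading from a point source gives a 20·log₁₀(r₂/r₁) drop.
L₂ = 96 − 20·log₁₀(32.0/5.6) = 96 − 15.139 = 80.86 dB(A).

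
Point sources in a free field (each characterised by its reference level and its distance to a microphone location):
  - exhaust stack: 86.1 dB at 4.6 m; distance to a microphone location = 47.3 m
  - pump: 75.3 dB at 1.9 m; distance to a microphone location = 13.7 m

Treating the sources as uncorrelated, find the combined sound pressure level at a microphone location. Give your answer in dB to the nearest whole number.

67 dB

Propagate each source to the receiver with L = L_ref − 20·log₁₀(r/r_ref), then add intensities.
exhaust stack: 86.1 − 20·log₁₀(47.3/4.6) = 86.1 − 20.24 = 65.86 dB.
pump: 75.3 − 20·log₁₀(13.7/1.9) = 75.3 − 17.16 = 58.14 dB.
Σ 10^(L/10) = 4.505e+06 → L_total = 10·log₁₀(4.505e+06) = 66.54 dB.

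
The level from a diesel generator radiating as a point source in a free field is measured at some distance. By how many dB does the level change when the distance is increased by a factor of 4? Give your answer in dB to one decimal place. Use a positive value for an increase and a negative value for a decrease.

Point-source spreading: ΔL = −20·log₁₀(r₂/r₁).
ΔL = −20·log₁₀(4) = -12.04 dB.

-12.0 dB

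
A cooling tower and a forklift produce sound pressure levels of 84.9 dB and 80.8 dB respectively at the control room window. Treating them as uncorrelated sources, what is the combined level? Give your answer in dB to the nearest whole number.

86 dB

For uncorrelated sources the intensities add, so convert each level to linear form, sum, and take 10·log₁₀ of the total.
Σ 10^(L/10) = 10^(84.9/10) + 10^(80.8/10) = 4.293e+08.
L_total = 10·log₁₀(4.293e+08) = 86.33 dB.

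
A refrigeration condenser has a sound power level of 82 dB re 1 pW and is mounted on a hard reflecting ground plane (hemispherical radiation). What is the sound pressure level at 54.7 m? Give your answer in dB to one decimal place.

The power spreads over a hemisphere of area 2π·r², so L_p = L_w − 10·log₁₀(2π·r²).
2π·r² = 1.88e+04 m², 10·log₁₀ of that is 42.742 dB.
L_p = 82 − 42.742 = 39.26 dB.

39.3 dB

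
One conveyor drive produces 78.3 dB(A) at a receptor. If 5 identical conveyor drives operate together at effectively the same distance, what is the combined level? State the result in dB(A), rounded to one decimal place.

85.3 dB(A)

L_total = L₁ + 10·log₁₀ N for N identical incoherent sources.
L_total = 78.3 + 10·log₁₀(5) = 78.3 + 6.990 = 85.29 dB(A).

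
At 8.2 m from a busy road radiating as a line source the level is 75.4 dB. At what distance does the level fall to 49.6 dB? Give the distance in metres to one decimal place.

3117.6 m

For a line source L₁ − L₂ = 10·log₁₀(r₂/r₁), so r₂ = r₁·10^((L₁−L₂)/10).
r₂ = 8.2·10^((75.4−49.6)/10) = 8.2·10^(25.8/10) = 3117.55 m.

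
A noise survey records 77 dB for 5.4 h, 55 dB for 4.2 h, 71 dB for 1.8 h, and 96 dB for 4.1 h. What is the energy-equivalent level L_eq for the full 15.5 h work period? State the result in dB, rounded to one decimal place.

L_eq = 10·log₁₀[(1/T)·Σ tᵢ·10^(Lᵢ/10)] with T = 15.5 h.
Σ tᵢ·10^(Lᵢ/10) = 5.4·10^(77/10) + 4.2·10^(55/10) + 1.8·10^(71/10) + 4.1·10^(96/10) = 1.662e+10.
L_eq = 10·log₁₀(1.662e+10/15.5) = 90.30 dB.

90.3 dB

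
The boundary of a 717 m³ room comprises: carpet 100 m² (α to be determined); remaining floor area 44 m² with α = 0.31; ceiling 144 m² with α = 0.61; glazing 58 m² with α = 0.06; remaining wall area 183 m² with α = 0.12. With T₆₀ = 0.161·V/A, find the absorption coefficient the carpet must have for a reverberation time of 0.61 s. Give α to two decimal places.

0.62

Required total absorption A = 0.161·717/0.61 = 189.24 m².
Absorption from the other surfaces = 44·0.31 + 144·0.61 + 58·0.06 + 183·0.12 = 126.92 m², so the carpet must supply 62.32 m² over 100 m².
α = 62.32/100 = 0.623.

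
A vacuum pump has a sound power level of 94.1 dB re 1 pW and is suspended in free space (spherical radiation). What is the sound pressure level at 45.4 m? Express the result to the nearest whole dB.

50 dB

L_p = L_w − 10·log₁₀(4π·r²) with r = 45.4 m.
4π·r² = 2.59e+04 m², 10·log₁₀ of that is 44.133 dB.
L_p = 94.1 − 44.133 = 49.97 dB.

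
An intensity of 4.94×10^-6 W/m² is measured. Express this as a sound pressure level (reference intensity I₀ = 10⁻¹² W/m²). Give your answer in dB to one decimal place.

66.9 dB

I/I₀ = 4.94×10^-6/10⁻¹² = 4.94×10^6, and L = 10·log₁₀(I/I₀).
L = 10·(0.6937 + 6) = 66.94 dB.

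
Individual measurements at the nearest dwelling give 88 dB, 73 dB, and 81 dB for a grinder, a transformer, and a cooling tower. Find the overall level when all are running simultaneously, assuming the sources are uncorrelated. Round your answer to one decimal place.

88.9 dB

Incoherent sources combine by intensity addition: L_total = 10·log₁₀(Σ 10^(L_i/10)).
Σ 10^(L/10) = 10^(88/10) + 10^(73/10) + 10^(81/10) = 7.768e+08.
L_total = 10·log₁₀(7.768e+08) = 88.90 dB.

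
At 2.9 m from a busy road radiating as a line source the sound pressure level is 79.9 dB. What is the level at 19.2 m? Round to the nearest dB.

72 dB

Line-source attenuation: ΔL = 10·log₁₀(r₂/r₁) = 10·log₁₀(19.2/2.9) = 8.209 dB.
L₂ = 79.9 − 10·log₁₀(19.2/2.9) = 79.9 − 8.209 = 71.69 dB.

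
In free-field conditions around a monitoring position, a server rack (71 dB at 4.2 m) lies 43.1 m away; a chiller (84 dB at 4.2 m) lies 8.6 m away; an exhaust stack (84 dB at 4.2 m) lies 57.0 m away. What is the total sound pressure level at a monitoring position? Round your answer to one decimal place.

77.9 dB

First find each source's level at the receiver (point-source: −20·log₁₀(r/r_ref)), then combine on an intensity basis.
server rack: 71 − 20·log₁₀(43.1/4.2) = 71 − 20.22 = 50.78 dB.
chiller: 84 − 20·log₁₀(8.6/4.2) = 84 − 6.22 = 77.78 dB.
exhaust stack: 84 − 20·log₁₀(57.0/4.2) = 84 − 22.65 = 61.35 dB.
Σ 10^(L/10) = 6.139e+07 → L_total = 10·log₁₀(6.139e+07) = 77.88 dB.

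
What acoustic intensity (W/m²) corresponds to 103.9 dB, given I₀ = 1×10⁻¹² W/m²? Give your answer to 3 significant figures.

0.0245 W/m²

I/I₀ = 10^(103.9/10) = 2.455e+10, so I = 2.455e+10 × 10⁻¹² W/m².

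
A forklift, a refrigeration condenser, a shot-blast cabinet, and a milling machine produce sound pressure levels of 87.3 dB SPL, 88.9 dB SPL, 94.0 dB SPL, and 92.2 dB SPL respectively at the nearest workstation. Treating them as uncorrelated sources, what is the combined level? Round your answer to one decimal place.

Incoherent sources combine by intensity addition: L_total = 10·log₁₀(Σ 10^(L_i/10)).
Σ 10^(L/10) = 10^(87.3/10) + 10^(88.9/10) + 10^(94.0/10) + 10^(92.2/10) = 5.485e+09.
L_total = 10·log₁₀(5.485e+09) = 97.39 dB SPL.

97.4 dB SPL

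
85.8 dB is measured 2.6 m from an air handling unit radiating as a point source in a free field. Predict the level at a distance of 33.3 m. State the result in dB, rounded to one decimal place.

For a point source, L₂ = L₁ − 20·log₁₀(r₂/r₁).
L₂ = 85.8 − 20·log₁₀(33.3/2.6) = 85.8 − 22.149 = 63.65 dB.

63.7 dB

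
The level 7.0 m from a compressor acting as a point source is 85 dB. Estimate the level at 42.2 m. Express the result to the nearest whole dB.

69 dB

Point-source attenuation: ΔL = 20·log₁₀(r₂/r₁) = 20·log₁₀(42.2/7.0) = 15.604 dB.
L₂ = 85 − 20·log₁₀(42.2/7.0) = 85 − 15.604 = 69.40 dB.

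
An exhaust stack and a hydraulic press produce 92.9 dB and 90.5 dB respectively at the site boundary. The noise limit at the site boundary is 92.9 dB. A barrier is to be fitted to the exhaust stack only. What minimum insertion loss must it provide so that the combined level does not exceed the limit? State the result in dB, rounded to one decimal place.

Everything except the exhaust stack sums to 10^(90.5/10) = 1.122e+09 in linear terms, 90.50 dB.
The limit corresponds to 10^(92.9/10) = 1.950e+09; subtracting the fixed part leaves 8.278e+08 for the exhaust stack, i.e. 89.18 dB.
So the exhaust stack must be reduced from 92.9 to 89.18 dB: IL = 3.72 dB.

3.7 dB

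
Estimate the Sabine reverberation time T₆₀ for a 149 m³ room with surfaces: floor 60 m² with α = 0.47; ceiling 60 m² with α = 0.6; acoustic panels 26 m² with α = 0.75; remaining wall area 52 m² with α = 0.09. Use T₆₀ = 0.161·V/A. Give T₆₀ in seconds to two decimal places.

0.27 s

A = Σ Sᵢαᵢ = 60·0.47 + 60·0.6 + 26·0.75 + 52·0.09 = 88.38 m².
T₆₀ = 0.161·V/A = 0.161·149/88.38 = 0.271 s.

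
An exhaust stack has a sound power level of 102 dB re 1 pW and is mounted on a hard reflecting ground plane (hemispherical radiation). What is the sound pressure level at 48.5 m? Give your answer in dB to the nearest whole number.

L_p = L_w − 10·log₁₀(2π·r²) with r = 48.5 m.
2π·r² = 1.478e+04 m², 10·log₁₀ of that is 41.697 dB.
L_p = 102 − 41.697 = 60.30 dB.

60 dB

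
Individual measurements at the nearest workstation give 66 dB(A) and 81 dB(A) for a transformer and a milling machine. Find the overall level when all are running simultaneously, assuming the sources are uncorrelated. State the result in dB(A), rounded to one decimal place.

Incoherent sources combine by intensity addition: L_total = 10·log₁₀(Σ 10^(L_i/10)).
Σ 10^(L/10) = 10^(66/10) + 10^(81/10) = 1.299e+08.
L_total = 10·log₁₀(1.299e+08) = 81.14 dB(A).

81.1 dB(A)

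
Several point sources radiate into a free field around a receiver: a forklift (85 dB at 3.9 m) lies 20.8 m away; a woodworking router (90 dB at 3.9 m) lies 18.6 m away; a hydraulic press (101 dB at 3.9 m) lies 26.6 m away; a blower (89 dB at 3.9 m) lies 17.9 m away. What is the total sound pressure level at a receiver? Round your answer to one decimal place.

Propagate each source to the receiver with L = L_ref − 20·log₁₀(r/r_ref), then add intensities.
forklift: 85 − 20·log₁₀(20.8/3.9) = 85 − 14.54 = 70.46 dB.
woodworking router: 90 − 20·log₁₀(18.6/3.9) = 90 − 13.57 = 76.43 dB.
hydraulic press: 101 − 20·log₁₀(26.6/3.9) = 101 − 16.68 = 84.32 dB.
blower: 89 − 20·log₁₀(17.9/3.9) = 89 − 13.24 = 75.76 dB.
Σ 10^(L/10) = 3.634e+08 → L_total = 10·log₁₀(3.634e+08) = 85.60 dB.

85.6 dB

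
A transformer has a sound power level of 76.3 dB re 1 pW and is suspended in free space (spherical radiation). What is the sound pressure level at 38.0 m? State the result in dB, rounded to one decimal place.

Free-field spherical radiation: L_p = L_w − 10·log₁₀(4π·r²), r = 38.0 m.
4π·r² = 1.815e+04 m², 10·log₁₀ of that is 42.588 dB.
L_p = 76.3 − 42.588 = 33.71 dB.

33.7 dB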